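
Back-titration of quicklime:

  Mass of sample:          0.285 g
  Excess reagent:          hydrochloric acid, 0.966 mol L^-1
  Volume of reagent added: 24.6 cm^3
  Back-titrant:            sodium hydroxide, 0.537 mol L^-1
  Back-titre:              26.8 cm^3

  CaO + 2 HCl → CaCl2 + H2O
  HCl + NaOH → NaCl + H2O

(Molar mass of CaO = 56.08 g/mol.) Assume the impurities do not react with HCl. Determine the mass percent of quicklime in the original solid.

n(HCl) added = 0.0246 × 0.966 = 0.0238 mol
n(NaOH) used in back-titration = 0.0268 × 0.537 = 0.0144 mol
n(HCl) left over = 0.0144 mol (1:1 ratio)
n(HCl) consumed by analyte = 0.0238 − 0.0144 = 9.37 × 10^-3 mol
From the 1:2 ratio, n(CaO) = 1/2 × 9.37 × 10^-3 = 4.69 × 10^-3 mol
mass of CaO = 4.69 × 10^-3 × 56.08 = 0.263 g
% CaO = 0.263 / 0.285 × 100 = 92.2 %

92.2 %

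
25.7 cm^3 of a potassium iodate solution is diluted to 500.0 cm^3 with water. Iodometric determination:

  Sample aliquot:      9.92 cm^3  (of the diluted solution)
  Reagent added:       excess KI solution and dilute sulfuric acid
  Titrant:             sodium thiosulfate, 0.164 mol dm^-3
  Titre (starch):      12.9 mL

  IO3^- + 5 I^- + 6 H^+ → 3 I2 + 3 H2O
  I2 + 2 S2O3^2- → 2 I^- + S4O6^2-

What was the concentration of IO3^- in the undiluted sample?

n(S2O3^2-) = 0.0129 × 0.164 = 2.12 × 10^-3 mol
n(I2) = n(S2O3^2-)/2 = 1.06 × 10^-3 mol
From the 1:3 ratio, n(IO3^-) in the aliquot = 1/3 × 1.06 × 10^-3 = 3.53 × 10^-4 mol
[IO3^-]_dilute = 3.53 × 10^-4 / 0.00992 = 0.0355 mol/L
[IO3^-]_original = 0.0355 × 500.0/25.7 = 0.692 mol/L

0.692 mol/L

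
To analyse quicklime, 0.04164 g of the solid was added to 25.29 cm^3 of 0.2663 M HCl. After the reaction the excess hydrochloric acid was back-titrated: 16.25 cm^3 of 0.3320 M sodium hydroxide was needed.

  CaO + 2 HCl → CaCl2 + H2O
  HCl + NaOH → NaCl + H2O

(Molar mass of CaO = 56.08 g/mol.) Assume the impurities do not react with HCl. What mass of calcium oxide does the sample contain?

0.03757 g

n(HCl) added = 0.02529 × 0.2663 = 6.735 × 10^-3 mol
n(NaOH) used in back-titration = 0.01625 × 0.3320 = 5.395 × 10^-3 mol
n(HCl) left over = 5.395 × 10^-3 mol (1:1 ratio)
n(HCl) consumed by analyte = 6.735 × 10^-3 − 5.395 × 10^-3 = 1.340 × 10^-3 mol
From the 1:2 ratio, n(CaO) = 1/2 × 1.340 × 10^-3 = 6.699 × 10^-4 mol
mass of CaO = 6.699 × 10^-4 × 56.08 = 0.03757 g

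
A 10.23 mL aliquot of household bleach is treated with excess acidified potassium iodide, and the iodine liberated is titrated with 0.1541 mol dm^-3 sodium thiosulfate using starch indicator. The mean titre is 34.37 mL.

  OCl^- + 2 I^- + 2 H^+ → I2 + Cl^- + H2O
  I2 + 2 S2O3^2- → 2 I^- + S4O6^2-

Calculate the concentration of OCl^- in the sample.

0.2589 mol/L

n(S2O3^2-) = 0.03437 × 0.1541 = 5.296 × 10^-3 mol
n(I2) = n(S2O3^2-)/2 = 2.648 × 10^-3 mol
n(OCl^-) in the aliquot = 2.648 × 10^-3 mol (1:1 ratio)
[OCl^-] = 2.648 × 10^-3 / 0.01023 = 0.2589 mol/L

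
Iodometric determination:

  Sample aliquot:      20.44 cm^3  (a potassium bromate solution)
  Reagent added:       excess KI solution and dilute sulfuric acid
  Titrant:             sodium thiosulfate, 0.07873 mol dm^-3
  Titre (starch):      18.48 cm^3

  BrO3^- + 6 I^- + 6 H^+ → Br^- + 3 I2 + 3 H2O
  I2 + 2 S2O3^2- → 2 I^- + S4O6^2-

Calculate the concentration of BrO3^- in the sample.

n(S2O3^2-) = 0.01848 × 0.07873 = 1.455 × 10^-3 mol
n(I2) = n(S2O3^2-)/2 = 7.275 × 10^-4 mol
From the 1:3 ratio, n(BrO3^-) in the aliquot = 1/3 × 7.275 × 10^-4 = 2.425 × 10^-4 mol
[BrO3^-] = 2.425 × 10^-4 / 0.02044 = 0.01186 mol/L

0.01186 mol/L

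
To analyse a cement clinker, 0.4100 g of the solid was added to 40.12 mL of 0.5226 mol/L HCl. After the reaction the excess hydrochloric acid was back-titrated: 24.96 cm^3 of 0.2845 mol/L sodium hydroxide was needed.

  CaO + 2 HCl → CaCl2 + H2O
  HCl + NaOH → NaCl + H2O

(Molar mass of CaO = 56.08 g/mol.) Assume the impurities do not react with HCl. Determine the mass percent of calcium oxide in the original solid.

94.83 %

n(HCl) added = 0.04012 × 0.5226 = 0.02097 mol
n(NaOH) used in back-titration = 0.02496 × 0.2845 = 7.101 × 10^-3 mol
n(HCl) left over = 7.101 × 10^-3 mol (1:1 ratio)
n(HCl) consumed by analyte = 0.02097 − 7.101 × 10^-3 = 0.01387 mol
From the 1:2 ratio, n(CaO) = 1/2 × 0.01387 = 6.933 × 10^-3 mol
mass of CaO = 6.933 × 10^-3 × 56.08 = 0.3888 g
% CaO = 0.3888 / 0.4100 × 100 = 94.83 %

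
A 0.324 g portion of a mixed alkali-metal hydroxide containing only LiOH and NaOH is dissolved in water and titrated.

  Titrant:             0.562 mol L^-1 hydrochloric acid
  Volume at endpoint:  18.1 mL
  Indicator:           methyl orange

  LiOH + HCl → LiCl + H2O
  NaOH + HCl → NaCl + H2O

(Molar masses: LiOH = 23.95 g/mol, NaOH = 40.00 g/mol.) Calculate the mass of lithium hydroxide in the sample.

0.124 g

n(HCl) = 0.0181 × 0.562 = 0.0102 mol
Let x = n(LiOH), y = n(NaOH).
Titrant: 1x + 1y = 0.0102;  mass: 23.95x + 40.00y = 0.324
Solving, x = 5.16 × 10^-3 mol, y = 5.01 × 10^-3 mol
mass of LiOH = 5.16 × 10^-3 × 23.95 = 0.124 g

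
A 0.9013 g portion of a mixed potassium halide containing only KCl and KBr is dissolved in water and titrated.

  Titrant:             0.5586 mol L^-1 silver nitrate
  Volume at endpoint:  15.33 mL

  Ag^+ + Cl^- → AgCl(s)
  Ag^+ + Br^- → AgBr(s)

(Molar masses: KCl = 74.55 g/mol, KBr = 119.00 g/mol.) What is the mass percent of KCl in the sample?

21.91 %

n(AgNO3) = 0.01533 × 0.5586 = 8.563 × 10^-3 mol
Let x = n(KCl), y = n(KBr).
Titrant: 1x + 1y = 8.563 × 10^-3;  mass: 74.55x + 119.00y = 0.9013
Solving, x = 2.649 × 10^-3 mol, y = 5.915 × 10^-3 mol
mass of KCl = 2.649 × 10^-3 × 74.55 = 0.1975 g
% KCl = 0.1975 / 0.9013 × 100 = 21.91 %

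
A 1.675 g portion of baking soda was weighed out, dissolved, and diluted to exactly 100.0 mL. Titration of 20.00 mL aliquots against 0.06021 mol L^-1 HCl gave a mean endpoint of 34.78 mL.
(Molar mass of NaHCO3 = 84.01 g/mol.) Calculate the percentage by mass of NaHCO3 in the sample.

NaHCO3 + HCl → NaCl + H2O + CO2
n(HCl) per titration = 0.03478 × 0.06021 = 2.094 × 10^-3 mol
n(NaHCO3) in each aliquot = 2.094 × 10^-3 mol (1:1 ratio)
n(NaHCO3) in the whole flask = 2.094 × 10^-3 × 100.0/20.00 = 0.01047 mol
mass of NaHCO3 = 0.01047 × 84.01 = 0.8796 g
% NaHCO3 = 0.8796 / 1.675 × 100 = 52.52 %

52.52 %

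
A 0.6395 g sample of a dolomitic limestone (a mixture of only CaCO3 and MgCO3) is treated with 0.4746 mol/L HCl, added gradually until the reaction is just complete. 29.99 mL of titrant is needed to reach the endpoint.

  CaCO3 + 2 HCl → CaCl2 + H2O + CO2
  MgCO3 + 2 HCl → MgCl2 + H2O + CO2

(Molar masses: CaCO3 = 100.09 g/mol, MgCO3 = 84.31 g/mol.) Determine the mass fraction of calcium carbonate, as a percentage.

n(HCl) = 0.02999 × 0.4746 = 0.01423 mol
Let x = n(CaCO3), y = n(MgCO3).
Titrant: 2x + 2y = 0.01423;  mass: 100.09x + 84.31y = 0.6395
Solving, x = 2.503 × 10^-3 mol, y = 4.614 × 10^-3 mol
mass of CaCO3 = 2.503 × 10^-3 × 100.09 = 0.2505 g
% CaCO3 = 0.2505 / 0.6395 × 100 = 39.18 %

39.18 %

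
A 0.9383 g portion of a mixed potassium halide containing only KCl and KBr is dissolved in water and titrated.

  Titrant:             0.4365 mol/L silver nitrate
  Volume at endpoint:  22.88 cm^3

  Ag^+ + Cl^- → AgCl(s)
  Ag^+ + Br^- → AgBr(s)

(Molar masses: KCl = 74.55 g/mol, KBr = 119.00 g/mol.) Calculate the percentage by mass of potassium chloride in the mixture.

n(AgNO3) = 0.02288 × 0.4365 = 9.987 × 10^-3 mol
Let x = n(KCl), y = n(KBr).
Titrant: 1x + 1y = 9.987 × 10^-3;  mass: 74.55x + 119.00y = 0.9383
Solving, x = 5.628 × 10^-3 mol, y = 4.359 × 10^-3 mol
mass of KCl = 5.628 × 10^-3 × 74.55 = 0.4196 g
% KCl = 0.4196 / 0.9383 × 100 = 44.72 %

44.72 %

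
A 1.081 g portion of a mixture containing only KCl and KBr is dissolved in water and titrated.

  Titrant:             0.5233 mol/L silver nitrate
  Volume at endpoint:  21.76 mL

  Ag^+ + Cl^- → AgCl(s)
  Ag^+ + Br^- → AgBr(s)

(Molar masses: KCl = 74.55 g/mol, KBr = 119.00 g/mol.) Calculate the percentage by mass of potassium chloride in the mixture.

n(AgNO3) = 0.02176 × 0.5233 = 0.01139 mol
Let x = n(KCl), y = n(KBr).
Titrant: 1x + 1y = 0.01139;  mass: 74.55x + 119.00y = 1.081
Solving, x = 6.165 × 10^-3 mol, y = 5.222 × 10^-3 mol
mass of KCl = 6.165 × 10^-3 × 74.55 = 0.4596 g
% KCl = 0.4596 / 1.081 × 100 = 42.52 %

42.52 %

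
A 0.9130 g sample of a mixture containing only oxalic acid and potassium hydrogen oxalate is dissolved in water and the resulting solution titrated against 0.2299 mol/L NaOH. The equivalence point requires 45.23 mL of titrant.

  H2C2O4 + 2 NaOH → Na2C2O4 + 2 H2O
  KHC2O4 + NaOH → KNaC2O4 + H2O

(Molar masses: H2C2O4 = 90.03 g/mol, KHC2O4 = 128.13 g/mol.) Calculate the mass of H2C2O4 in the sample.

n(NaOH) = 0.04523 × 0.2299 = 0.01040 mol
Let x = n(H2C2O4), y = n(KHC2O4).
Titrant: 2x + 1y = 0.01040;  mass: 90.03x + 128.13y = 0.9130
Solving, x = 2.523 × 10^-3 mol, y = 5.353 × 10^-3 mol
mass of H2C2O4 = 2.523 × 10^-3 × 90.03 = 0.2271 g

0.2271 g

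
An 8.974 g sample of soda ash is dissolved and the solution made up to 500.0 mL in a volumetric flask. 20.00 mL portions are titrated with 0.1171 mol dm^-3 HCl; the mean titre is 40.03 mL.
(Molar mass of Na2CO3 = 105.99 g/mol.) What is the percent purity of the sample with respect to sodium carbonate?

Na2CO3 + 2 HCl → 2 NaCl + H2O + CO2
n(HCl) per titration = 0.04003 × 0.1171 = 4.688 × 10^-3 mol
From the 1:2 ratio, n(Na2CO3) in each aliquot = 1/2 × 4.688 × 10^-3 = 2.344 × 10^-3 mol
n(Na2CO3) in the whole flask = 2.344 × 10^-3 × 500.0/20.00 = 0.05859 mol
mass of Na2CO3 = 0.05859 × 105.99 = 6.210 g
% Na2CO3 = 6.210 / 8.974 × 100 = 69.20 %

69.20 %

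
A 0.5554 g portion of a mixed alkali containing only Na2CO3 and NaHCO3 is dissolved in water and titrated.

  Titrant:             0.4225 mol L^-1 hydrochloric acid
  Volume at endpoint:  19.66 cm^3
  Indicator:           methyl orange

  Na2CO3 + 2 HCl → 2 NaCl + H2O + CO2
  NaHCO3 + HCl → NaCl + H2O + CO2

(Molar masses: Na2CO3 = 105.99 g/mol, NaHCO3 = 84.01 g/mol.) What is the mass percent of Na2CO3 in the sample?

43.81 %

n(HCl) = 0.01966 × 0.4225 = 8.306 × 10^-3 mol
Let x = n(Na2CO3), y = n(NaHCO3).
Titrant: 2x + 1y = 8.306 × 10^-3;  mass: 105.99x + 84.01y = 0.5554
Solving, x = 2.296 × 10^-3 mol, y = 3.714 × 10^-3 mol
mass of Na2CO3 = 2.296 × 10^-3 × 105.99 = 0.2433 g
% Na2CO3 = 0.2433 / 0.5554 × 100 = 43.81 %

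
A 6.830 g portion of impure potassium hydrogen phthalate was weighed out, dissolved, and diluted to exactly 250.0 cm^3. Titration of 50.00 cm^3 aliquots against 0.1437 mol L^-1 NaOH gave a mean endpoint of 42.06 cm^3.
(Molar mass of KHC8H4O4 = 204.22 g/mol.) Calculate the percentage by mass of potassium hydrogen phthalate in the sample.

KHC8H4O4 + NaOH → KNaC8H4O4 + H2O
n(NaOH) per titration = 0.04206 × 0.1437 = 6.044 × 10^-3 mol
n(KHC8H4O4) in each aliquot = 6.044 × 10^-3 mol (1:1 ratio)
n(KHC8H4O4) in the whole flask = 6.044 × 10^-3 × 250.0/50.00 = 0.03022 mol
mass of KHC8H4O4 = 0.03022 × 204.22 = 6.172 g
% KHC8H4O4 = 6.172 / 6.830 × 100 = 90.36 %

90.36 %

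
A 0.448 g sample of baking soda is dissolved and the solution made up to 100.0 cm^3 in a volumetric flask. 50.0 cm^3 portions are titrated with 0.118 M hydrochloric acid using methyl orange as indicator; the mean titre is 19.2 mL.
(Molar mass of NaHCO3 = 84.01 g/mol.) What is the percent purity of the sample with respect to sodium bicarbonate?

NaHCO3 + HCl → NaCl + H2O + CO2
n(HCl) per titration = 0.0192 × 0.118 = 2.27 × 10^-3 mol
n(NaHCO3) in each aliquot = 2.27 × 10^-3 mol (1:1 ratio)
n(NaHCO3) in the whole flask = 2.27 × 10^-3 × 100.0/50.0 = 4.53 × 10^-3 mol
mass of NaHCO3 = 4.53 × 10^-3 × 84.01 = 0.381 g
% NaHCO3 = 0.381 / 0.448 × 100 = 85.0 %

85.0 %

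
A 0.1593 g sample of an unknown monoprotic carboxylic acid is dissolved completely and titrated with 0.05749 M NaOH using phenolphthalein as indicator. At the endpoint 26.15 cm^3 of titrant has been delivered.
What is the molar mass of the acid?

106.0 g/mol

n(NaOH) = 0.02615 L × 0.05749 mol/L = 1.503 × 10^-3 mol
n(HA) = 1.503 × 10^-3 mol (1:1 ratio)
M = m / n = 0.1593 g / 1.503 × 10^-3 mol = 106.0 g/mol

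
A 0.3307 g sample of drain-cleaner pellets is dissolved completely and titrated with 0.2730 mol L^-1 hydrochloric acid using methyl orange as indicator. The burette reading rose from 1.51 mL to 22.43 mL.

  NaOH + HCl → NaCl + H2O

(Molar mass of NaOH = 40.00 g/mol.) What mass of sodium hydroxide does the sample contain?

n(HCl) = 0.02092 L × 0.2730 mol/L = 5.711 × 10^-3 mol
n(NaOH) = 5.711 × 10^-3 mol (1:1 ratio)
mass of NaOH = 5.711 × 10^-3 × 40.00 g/mol = 0.2284 g

0.2284 g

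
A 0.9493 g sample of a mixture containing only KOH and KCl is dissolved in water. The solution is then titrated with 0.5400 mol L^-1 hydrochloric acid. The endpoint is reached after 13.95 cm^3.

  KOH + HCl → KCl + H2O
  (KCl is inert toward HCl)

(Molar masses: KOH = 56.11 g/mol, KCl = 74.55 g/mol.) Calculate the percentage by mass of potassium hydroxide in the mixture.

n(HCl) = 0.01395 × 0.5400 = 7.533 × 10^-3 mol
Let x = n(KOH), y = n(KCl).
Titrant: 1x = 7.533 × 10^-3;  mass: 56.11x + 74.55y = 0.9493
Solving, x = 7.533 × 10^-3 mol, y = 7.064 × 10^-3 mol
mass of KOH = 7.533 × 10^-3 × 56.11 = 0.4227 g
% KOH = 0.4227 / 0.9493 × 100 = 44.53 %

44.53 %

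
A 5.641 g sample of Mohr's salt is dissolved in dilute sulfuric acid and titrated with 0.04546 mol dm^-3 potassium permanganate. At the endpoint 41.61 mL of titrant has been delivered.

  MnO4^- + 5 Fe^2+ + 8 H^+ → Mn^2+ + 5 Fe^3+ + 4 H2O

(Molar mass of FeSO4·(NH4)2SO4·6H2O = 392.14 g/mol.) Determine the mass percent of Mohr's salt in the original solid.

n(KMnO4) = 0.04161 L × 0.04546 mol/L = 1.892 × 10^-3 mol
From the 5:1 ratio, n(FeSO4·(NH4)2SO4·6H2O) = 5/1 × 1.892 × 10^-3 = 9.458 × 10^-3 mol
mass of FeSO4·(NH4)2SO4·6H2O = 9.458 × 10^-3 × 392.14 g/mol = 3.709 g
% FeSO4·(NH4)2SO4·6H2O = 3.709 / 5.641 × 100 = 65.75 %

65.75 %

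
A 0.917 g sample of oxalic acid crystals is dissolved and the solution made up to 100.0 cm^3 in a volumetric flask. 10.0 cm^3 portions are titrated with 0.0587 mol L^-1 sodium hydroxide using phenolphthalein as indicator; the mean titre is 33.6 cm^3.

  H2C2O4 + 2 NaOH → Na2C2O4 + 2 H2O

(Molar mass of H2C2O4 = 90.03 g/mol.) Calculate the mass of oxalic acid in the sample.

0.888 g

n(NaOH) per titration = 0.0336 × 0.0587 = 1.97 × 10^-3 mol
From the 1:2 ratio, n(H2C2O4) in each aliquot = 1/2 × 1.97 × 10^-3 = 9.86 × 10^-4 mol
n(H2C2O4) in the whole flask = 9.86 × 10^-4 × 100.0/10.0 = 9.86 × 10^-3 mol
mass of H2C2O4 = 9.86 × 10^-3 × 90.03 = 0.888 g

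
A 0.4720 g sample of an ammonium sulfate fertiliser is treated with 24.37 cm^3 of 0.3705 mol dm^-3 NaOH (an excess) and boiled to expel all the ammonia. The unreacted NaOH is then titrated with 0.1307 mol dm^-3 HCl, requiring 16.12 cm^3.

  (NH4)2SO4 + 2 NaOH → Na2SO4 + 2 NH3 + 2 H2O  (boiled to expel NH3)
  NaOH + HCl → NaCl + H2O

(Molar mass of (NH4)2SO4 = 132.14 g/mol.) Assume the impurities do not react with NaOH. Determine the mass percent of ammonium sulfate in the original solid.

n(NaOH) added = 0.02437 × 0.3705 = 9.029 × 10^-3 mol
n(HCl) used in back-titration = 0.01612 × 0.1307 = 2.107 × 10^-3 mol
n(NaOH) left over = 2.107 × 10^-3 mol (1:1 ratio)
n(NaOH) consumed by analyte = 9.029 × 10^-3 − 2.107 × 10^-3 = 6.922 × 10^-3 mol
From the 1:2 ratio, n((NH4)2SO4) = 1/2 × 6.922 × 10^-3 = 3.461 × 10^-3 mol
mass of (NH4)2SO4 = 3.461 × 10^-3 × 132.14 = 0.4573 g
% (NH4)2SO4 = 0.4573 / 0.4720 × 100 = 96.90 %

96.90 %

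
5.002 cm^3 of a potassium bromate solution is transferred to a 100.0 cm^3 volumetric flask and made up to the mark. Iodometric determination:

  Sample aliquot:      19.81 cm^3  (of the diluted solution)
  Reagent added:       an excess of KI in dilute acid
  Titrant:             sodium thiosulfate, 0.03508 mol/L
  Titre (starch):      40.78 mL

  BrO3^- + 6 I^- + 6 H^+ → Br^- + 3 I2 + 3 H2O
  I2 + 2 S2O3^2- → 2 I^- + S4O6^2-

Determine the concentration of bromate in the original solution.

n(S2O3^2-) = 0.04078 × 0.03508 = 1.431 × 10^-3 mol
n(I2) = n(S2O3^2-)/2 = 7.153 × 10^-4 mol
From the 1:3 ratio, n(BrO3^-) in the aliquot = 1/3 × 7.153 × 10^-4 = 2.384 × 10^-4 mol
[BrO3^-]_dilute = 2.384 × 10^-4 / 0.01981 = 0.01204 mol/L
[BrO3^-]_original = 0.01204 × 100.0/5.002 = 0.2406 mol/L

0.2406 mol/L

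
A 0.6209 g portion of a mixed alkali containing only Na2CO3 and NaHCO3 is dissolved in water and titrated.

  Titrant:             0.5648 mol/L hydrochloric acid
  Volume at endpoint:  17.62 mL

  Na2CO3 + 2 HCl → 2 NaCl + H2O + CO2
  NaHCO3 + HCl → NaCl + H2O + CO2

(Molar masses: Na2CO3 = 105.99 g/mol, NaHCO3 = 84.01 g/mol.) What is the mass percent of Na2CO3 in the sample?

59.21 %

n(HCl) = 0.01762 × 0.5648 = 9.952 × 10^-3 mol
Let x = n(Na2CO3), y = n(NaHCO3).
Titrant: 2x + 1y = 9.952 × 10^-3;  mass: 105.99x + 84.01y = 0.6209
Solving, x = 3.468 × 10^-3 mol, y = 3.015 × 10^-3 mol
mass of Na2CO3 = 3.468 × 10^-3 × 105.99 = 0.3676 g
% Na2CO3 = 0.3676 / 0.6209 × 100 = 59.21 %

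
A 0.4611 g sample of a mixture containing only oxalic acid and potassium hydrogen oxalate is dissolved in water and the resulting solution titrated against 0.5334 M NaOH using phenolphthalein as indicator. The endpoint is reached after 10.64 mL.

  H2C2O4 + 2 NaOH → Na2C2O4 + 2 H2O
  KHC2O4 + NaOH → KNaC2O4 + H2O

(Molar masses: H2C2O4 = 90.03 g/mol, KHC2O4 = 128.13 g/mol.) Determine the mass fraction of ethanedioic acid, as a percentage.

31.25 %

n(NaOH) = 0.01064 × 0.5334 = 5.675 × 10^-3 mol
Let x = n(H2C2O4), y = n(KHC2O4).
Titrant: 2x + 1y = 5.675 × 10^-3;  mass: 90.03x + 128.13y = 0.4611
Solving, x = 1.601 × 10^-3 mol, y = 2.474 × 10^-3 mol
mass of H2C2O4 = 1.601 × 10^-3 × 90.03 = 0.1441 g
% H2C2O4 = 0.1441 / 0.4611 × 100 = 31.25 %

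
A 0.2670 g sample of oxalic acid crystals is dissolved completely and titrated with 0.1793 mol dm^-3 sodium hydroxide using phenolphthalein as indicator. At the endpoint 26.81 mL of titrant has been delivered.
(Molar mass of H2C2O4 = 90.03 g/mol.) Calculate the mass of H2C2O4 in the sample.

0.2164 g

H2C2O4 + 2 NaOH → Na2C2O4 + 2 H2O
n(NaOH) = 0.02681 L × 0.1793 mol/L = 4.807 × 10^-3 mol
From the 1:2 ratio, n(H2C2O4) = 1/2 × 4.807 × 10^-3 = 2.404 × 10^-3 mol
mass of H2C2O4 = 2.404 × 10^-3 × 90.03 g/mol = 0.2164 g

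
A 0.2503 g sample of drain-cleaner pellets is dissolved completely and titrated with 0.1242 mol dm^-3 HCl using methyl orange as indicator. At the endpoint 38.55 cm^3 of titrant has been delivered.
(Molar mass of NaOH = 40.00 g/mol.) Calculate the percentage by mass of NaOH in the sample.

NaOH + HCl → NaCl + H2O
n(HCl) = 0.03855 L × 0.1242 mol/L = 4.788 × 10^-3 mol
n(NaOH) = 4.788 × 10^-3 mol (1:1 ratio)
mass of NaOH = 4.788 × 10^-3 × 40.00 g/mol = 0.1915 g
% NaOH = 0.1915 / 0.2503 × 100 = 76.51 %

76.51 %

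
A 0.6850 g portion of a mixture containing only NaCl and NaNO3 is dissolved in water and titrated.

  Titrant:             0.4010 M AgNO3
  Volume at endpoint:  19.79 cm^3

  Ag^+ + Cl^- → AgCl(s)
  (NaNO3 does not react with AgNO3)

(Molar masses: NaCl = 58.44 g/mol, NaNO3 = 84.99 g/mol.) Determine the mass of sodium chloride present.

0.4638 g

n(AgNO3) = 0.01979 × 0.4010 = 7.936 × 10^-3 mol
Let x = n(NaCl), y = n(NaNO3).
Titrant: 1x = 7.936 × 10^-3;  mass: 58.44x + 84.99y = 0.6850
Solving, x = 7.936 × 10^-3 mol, y = 2.603 × 10^-3 mol
mass of NaCl = 7.936 × 10^-3 × 58.44 = 0.4638 g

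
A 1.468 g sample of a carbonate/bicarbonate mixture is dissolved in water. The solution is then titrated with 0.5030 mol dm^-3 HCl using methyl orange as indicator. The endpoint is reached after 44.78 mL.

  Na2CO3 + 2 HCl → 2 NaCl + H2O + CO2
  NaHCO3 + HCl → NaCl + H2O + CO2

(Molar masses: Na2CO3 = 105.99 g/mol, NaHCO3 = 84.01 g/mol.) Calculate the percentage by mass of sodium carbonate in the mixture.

49.38 %

n(HCl) = 0.04478 × 0.5030 = 0.02252 mol
Let x = n(Na2CO3), y = n(NaHCO3).
Titrant: 2x + 1y = 0.02252;  mass: 105.99x + 84.01y = 1.468
Solving, x = 6.840 × 10^-3 mol, y = 8.845 × 10^-3 mol
mass of Na2CO3 = 6.840 × 10^-3 × 105.99 = 0.7249 g
% Na2CO3 = 0.7249 / 1.468 × 100 = 49.38 %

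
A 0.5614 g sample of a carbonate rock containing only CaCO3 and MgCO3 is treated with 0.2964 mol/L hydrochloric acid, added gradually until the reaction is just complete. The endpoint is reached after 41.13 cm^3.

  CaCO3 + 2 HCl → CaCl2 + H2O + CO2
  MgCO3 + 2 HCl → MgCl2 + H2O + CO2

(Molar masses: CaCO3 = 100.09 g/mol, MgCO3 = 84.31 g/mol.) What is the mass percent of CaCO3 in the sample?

53.66 %

n(HCl) = 0.04113 × 0.2964 = 0.01219 mol
Let x = n(CaCO3), y = n(MgCO3).
Titrant: 2x + 2y = 0.01219;  mass: 100.09x + 84.31y = 0.5614
Solving, x = 3.010 × 10^-3 mol, y = 3.086 × 10^-3 mol
mass of CaCO3 = 3.010 × 10^-3 × 100.09 = 0.3012 g
% CaCO3 = 0.3012 / 0.5614 × 100 = 53.66 %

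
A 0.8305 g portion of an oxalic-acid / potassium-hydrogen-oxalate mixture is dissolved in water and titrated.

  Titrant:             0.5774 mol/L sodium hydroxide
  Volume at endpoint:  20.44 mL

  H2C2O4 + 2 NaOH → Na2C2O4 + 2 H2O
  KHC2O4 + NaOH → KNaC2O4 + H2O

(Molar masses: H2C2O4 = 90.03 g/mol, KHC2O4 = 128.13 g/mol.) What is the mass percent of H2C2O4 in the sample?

44.46 %

n(NaOH) = 0.02044 × 0.5774 = 0.01180 mol
Let x = n(H2C2O4), y = n(KHC2O4).
Titrant: 2x + 1y = 0.01180;  mass: 90.03x + 128.13y = 0.8305
Solving, x = 4.101 × 10^-3 mol, y = 3.600 × 10^-3 mol
mass of H2C2O4 = 4.101 × 10^-3 × 90.03 = 0.3692 g
% H2C2O4 = 0.3692 / 0.8305 × 100 = 44.46 %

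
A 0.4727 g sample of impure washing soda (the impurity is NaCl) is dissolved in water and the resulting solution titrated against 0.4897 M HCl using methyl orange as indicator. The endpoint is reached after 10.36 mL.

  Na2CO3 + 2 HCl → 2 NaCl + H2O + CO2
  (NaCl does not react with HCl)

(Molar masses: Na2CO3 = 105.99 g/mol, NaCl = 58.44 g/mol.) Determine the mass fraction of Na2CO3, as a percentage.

n(HCl) = 0.01036 × 0.4897 = 5.073 × 10^-3 mol
Let x = n(Na2CO3), y = n(NaCl).
Titrant: 2x = 5.073 × 10^-3;  mass: 105.99x + 58.44y = 0.4727
Solving, x = 2.537 × 10^-3 mol, y = 3.488 × 10^-3 mol
mass of Na2CO3 = 2.537 × 10^-3 × 105.99 = 0.2689 g
% Na2CO3 = 0.2689 / 0.4727 × 100 = 56.88 %

56.88 %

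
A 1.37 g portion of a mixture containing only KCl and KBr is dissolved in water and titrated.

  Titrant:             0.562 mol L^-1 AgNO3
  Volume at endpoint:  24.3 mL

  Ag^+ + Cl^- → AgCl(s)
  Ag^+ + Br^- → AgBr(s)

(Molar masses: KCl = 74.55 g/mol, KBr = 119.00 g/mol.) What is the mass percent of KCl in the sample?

n(AgNO3) = 0.0243 × 0.562 = 0.0137 mol
Let x = n(KCl), y = n(KBr).
Titrant: 1x + 1y = 0.0137;  mass: 74.55x + 119.00y = 1.37
Solving, x = 5.74 × 10^-3 mol, y = 7.92 × 10^-3 mol
mass of KCl = 5.74 × 10^-3 × 74.55 = 0.428 g
% KCl = 0.428 / 1.37 × 100 = 31.2 %

31.2 %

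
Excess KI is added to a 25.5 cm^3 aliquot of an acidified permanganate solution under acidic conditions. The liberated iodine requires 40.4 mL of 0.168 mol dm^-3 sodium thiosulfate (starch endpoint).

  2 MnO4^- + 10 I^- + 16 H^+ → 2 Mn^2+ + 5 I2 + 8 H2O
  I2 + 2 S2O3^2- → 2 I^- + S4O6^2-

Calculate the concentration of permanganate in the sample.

0.0532 mol/L

n(S2O3^2-) = 0.0404 × 0.168 = 6.79 × 10^-3 mol
n(I2) = n(S2O3^2-)/2 = 3.39 × 10^-3 mol
From the 2:5 ratio, n(MnO4^-) in the aliquot = 2/5 × 3.39 × 10^-3 = 1.36 × 10^-3 mol
[MnO4^-] = 1.36 × 10^-3 / 0.0255 = 0.0532 mol/L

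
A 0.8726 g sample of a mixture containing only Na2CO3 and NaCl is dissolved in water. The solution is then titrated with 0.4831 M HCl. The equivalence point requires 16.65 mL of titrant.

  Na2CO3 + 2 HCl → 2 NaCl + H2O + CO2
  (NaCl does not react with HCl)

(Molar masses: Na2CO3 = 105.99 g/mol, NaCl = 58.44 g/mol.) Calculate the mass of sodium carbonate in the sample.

n(HCl) = 0.01665 × 0.4831 = 8.044 × 10^-3 mol
Let x = n(Na2CO3), y = n(NaCl).
Titrant: 2x = 8.044 × 10^-3;  mass: 105.99x + 58.44y = 0.8726
Solving, x = 4.022 × 10^-3 mol, y = 7.637 × 10^-3 mol
mass of Na2CO3 = 4.022 × 10^-3 × 105.99 = 0.4263 g

0.4263 g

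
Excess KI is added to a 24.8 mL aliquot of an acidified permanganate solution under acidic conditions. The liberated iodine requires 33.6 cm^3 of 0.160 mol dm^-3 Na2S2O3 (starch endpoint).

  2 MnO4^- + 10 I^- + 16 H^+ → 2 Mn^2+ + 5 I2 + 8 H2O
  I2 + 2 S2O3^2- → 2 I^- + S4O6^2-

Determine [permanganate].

n(S2O3^2-) = 0.0336 × 0.160 = 5.38 × 10^-3 mol
n(I2) = n(S2O3^2-)/2 = 2.69 × 10^-3 mol
From the 2:5 ratio, n(MnO4^-) in the aliquot = 2/5 × 2.69 × 10^-3 = 1.08 × 10^-3 mol
[MnO4^-] = 1.08 × 10^-3 / 0.0248 = 0.0434 mol/L

0.0434 mol/L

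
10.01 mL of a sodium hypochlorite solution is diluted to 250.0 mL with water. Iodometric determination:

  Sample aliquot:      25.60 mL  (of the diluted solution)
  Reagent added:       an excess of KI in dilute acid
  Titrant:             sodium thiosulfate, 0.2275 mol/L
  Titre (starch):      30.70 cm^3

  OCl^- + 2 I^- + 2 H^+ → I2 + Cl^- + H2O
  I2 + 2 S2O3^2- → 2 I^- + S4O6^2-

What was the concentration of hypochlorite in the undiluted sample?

n(S2O3^2-) = 0.03070 × 0.2275 = 6.984 × 10^-3 mol
n(I2) = n(S2O3^2-)/2 = 3.492 × 10^-3 mol
n(OCl^-) in the aliquot = 3.492 × 10^-3 mol (1:1 ratio)
[OCl^-]_dilute = 3.492 × 10^-3 / 0.02560 = 0.1364 mol/L
[OCl^-]_original = 0.1364 × 250.0/10.01 = 3.407 mol/L

3.407 mol/L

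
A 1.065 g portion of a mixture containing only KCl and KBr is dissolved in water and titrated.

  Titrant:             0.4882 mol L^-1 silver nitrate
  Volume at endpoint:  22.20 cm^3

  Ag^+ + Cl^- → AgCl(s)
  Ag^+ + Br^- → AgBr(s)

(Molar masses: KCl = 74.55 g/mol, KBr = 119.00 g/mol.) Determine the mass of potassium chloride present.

0.3769 g

n(AgNO3) = 0.02220 × 0.4882 = 0.01084 mol
Let x = n(KCl), y = n(KBr).
Titrant: 1x + 1y = 0.01084;  mass: 74.55x + 119.00y = 1.065
Solving, x = 5.056 × 10^-3 mol, y = 5.782 × 10^-3 mol
mass of KCl = 5.056 × 10^-3 × 74.55 = 0.3769 g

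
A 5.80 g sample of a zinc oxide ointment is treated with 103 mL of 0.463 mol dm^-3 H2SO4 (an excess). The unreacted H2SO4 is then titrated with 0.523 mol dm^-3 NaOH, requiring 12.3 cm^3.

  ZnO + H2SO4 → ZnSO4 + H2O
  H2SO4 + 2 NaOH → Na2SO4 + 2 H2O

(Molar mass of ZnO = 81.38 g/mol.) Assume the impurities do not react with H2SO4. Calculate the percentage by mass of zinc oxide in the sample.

n(H2SO4) added = 0.103 × 0.463 = 0.0477 mol
n(NaOH) used in back-titration = 0.0123 × 0.523 = 6.43 × 10^-3 mol
From the 1:2 ratio, n(H2SO4) left over = 1/2 × 6.43 × 10^-3 = 3.22 × 10^-3 mol
n(H2SO4) consumed by analyte = 0.0477 − 3.22 × 10^-3 = 0.0445 mol
n(ZnO) = 0.0445 mol (1:1 ratio)
mass of ZnO = 0.0445 × 81.38 = 3.62 g
% ZnO = 3.62 / 5.80 × 100 = 62.4 %

62.4 %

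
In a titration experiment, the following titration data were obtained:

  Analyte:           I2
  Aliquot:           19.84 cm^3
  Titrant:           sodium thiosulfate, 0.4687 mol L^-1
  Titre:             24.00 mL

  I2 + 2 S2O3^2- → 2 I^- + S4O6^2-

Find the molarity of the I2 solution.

n(Na2S2O3) = 0.02400 L × 0.4687 mol/L = 0.01125 mol
From the 1:2 mole ratio, n(I2) = 1/2 × 0.01125 = 5.624 × 10^-3 mol
[I2] = 5.624 × 10^-3 mol / 0.01984 L = 0.2835 mol/L

0.2835 mol/L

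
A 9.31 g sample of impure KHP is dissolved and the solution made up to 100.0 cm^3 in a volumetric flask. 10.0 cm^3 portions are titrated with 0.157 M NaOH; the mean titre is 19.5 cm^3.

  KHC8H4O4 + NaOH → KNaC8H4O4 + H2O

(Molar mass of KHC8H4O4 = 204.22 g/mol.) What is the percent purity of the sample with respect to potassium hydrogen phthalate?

67.2 %

n(NaOH) per titration = 0.0195 × 0.157 = 3.06 × 10^-3 mol
n(KHC8H4O4) in each aliquot = 3.06 × 10^-3 mol (1:1 ratio)
n(KHC8H4O4) in the whole flask = 3.06 × 10^-3 × 100.0/10.0 = 0.0306 mol
mass of KHC8H4O4 = 0.0306 × 204.22 = 6.25 g
% KHC8H4O4 = 6.25 / 9.31 × 100 = 67.2 %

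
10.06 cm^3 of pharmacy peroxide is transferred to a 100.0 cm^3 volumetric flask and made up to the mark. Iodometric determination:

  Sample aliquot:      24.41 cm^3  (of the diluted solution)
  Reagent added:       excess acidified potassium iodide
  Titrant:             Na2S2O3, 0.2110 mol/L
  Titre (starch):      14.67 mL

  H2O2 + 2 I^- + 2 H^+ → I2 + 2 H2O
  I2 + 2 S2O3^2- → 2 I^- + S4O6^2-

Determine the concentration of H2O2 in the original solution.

0.6303 mol/L

n(S2O3^2-) = 0.01467 × 0.2110 = 3.095 × 10^-3 mol
n(I2) = n(S2O3^2-)/2 = 1.548 × 10^-3 mol
n(H2O2) in the aliquot = 1.548 × 10^-3 mol (1:1 ratio)
[H2O2]_dilute = 1.548 × 10^-3 / 0.02441 = 0.06340 mol/L
[H2O2]_original = 0.06340 × 100.0/10.06 = 0.6303 mol/L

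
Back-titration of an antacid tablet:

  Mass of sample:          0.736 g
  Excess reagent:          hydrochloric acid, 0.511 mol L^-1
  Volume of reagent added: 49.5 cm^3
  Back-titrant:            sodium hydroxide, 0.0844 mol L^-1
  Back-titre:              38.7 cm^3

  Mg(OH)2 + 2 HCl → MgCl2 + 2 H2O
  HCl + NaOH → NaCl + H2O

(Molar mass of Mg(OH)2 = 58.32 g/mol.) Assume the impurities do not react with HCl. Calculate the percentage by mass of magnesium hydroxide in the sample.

87.3 %

n(HCl) added = 0.0495 × 0.511 = 0.0253 mol
n(NaOH) used in back-titration = 0.0387 × 0.0844 = 3.27 × 10^-3 mol
n(HCl) left over = 3.27 × 10^-3 mol (1:1 ratio)
n(HCl) consumed by analyte = 0.0253 − 3.27 × 10^-3 = 0.0220 mol
From the 1:2 ratio, n(Mg(OH)2) = 1/2 × 0.0220 = 0.0110 mol
mass of Mg(OH)2 = 0.0110 × 58.32 = 0.642 g
% Mg(OH)2 = 0.642 / 0.736 × 100 = 87.3 %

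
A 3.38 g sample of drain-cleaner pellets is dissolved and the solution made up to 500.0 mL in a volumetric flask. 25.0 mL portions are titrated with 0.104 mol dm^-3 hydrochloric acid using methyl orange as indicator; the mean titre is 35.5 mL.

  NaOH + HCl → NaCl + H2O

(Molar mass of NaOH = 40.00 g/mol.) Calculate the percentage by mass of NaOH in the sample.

87.4 %

n(HCl) per titration = 0.0355 × 0.104 = 3.69 × 10^-3 mol
n(NaOH) in each aliquot = 3.69 × 10^-3 mol (1:1 ratio)
n(NaOH) in the whole flask = 3.69 × 10^-3 × 500.0/25.0 = 0.0738 mol
mass of NaOH = 0.0738 × 40.00 = 2.95 g
% NaOH = 2.95 / 3.38 × 100 = 87.4 %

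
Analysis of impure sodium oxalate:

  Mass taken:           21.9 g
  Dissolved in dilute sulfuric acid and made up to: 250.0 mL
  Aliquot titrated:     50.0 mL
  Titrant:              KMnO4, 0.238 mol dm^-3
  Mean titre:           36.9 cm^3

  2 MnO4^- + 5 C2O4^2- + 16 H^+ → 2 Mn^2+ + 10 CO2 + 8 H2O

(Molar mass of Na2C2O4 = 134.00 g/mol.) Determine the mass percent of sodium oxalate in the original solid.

n(KMnO4) per titration = 0.0369 × 0.238 = 8.78 × 10^-3 mol
From the 5:2 ratio, n(Na2C2O4) in each aliquot = 5/2 × 8.78 × 10^-3 = 0.0220 mol
n(Na2C2O4) in the whole flask = 0.0220 × 250.0/50.0 = 0.110 mol
mass of Na2C2O4 = 0.110 × 134.00 = 14.7 g
% Na2C2O4 = 14.7 / 21.9 × 100 = 67.2 %

67.2 %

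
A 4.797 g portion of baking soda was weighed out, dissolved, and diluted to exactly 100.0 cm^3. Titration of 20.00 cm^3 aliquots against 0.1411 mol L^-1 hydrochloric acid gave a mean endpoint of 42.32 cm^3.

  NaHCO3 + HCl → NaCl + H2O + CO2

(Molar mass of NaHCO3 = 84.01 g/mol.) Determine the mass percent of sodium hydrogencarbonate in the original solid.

n(HCl) per titration = 0.04232 × 0.1411 = 5.971 × 10^-3 mol
n(NaHCO3) in each aliquot = 5.971 × 10^-3 mol (1:1 ratio)
n(NaHCO3) in the whole flask = 5.971 × 10^-3 × 100.0/20.00 = 0.02986 mol
mass of NaHCO3 = 0.02986 × 84.01 = 2.508 g
% NaHCO3 = 2.508 / 4.797 × 100 = 52.29 %

52.29 %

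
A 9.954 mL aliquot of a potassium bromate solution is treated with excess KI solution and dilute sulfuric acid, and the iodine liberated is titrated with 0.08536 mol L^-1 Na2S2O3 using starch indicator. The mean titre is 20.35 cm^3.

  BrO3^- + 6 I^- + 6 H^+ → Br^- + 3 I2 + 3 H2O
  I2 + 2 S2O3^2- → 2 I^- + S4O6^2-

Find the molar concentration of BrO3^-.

n(S2O3^2-) = 0.02035 × 0.08536 = 1.737 × 10^-3 mol
n(I2) = n(S2O3^2-)/2 = 8.685 × 10^-4 mol
From the 1:3 ratio, n(BrO3^-) in the aliquot = 1/3 × 8.685 × 10^-4 = 2.895 × 10^-4 mol
[BrO3^-] = 2.895 × 10^-4 / 0.009954 = 0.02909 mol/L

0.02909 mol/L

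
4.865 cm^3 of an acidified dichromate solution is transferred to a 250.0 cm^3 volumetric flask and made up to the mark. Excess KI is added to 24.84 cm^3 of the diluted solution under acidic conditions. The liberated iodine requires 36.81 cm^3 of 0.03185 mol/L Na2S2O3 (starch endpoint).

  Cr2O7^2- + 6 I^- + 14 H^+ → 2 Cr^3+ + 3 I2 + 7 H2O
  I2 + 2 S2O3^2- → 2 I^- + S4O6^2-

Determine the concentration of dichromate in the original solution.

0.4042 mol/L

n(S2O3^2-) = 0.03681 × 0.03185 = 1.172 × 10^-3 mol
n(I2) = n(S2O3^2-)/2 = 5.862 × 10^-4 mol
From the 1:3 ratio, n(Cr2O7^2-) in the aliquot = 1/3 × 5.862 × 10^-4 = 1.954 × 10^-4 mol
[Cr2O7^2-]_dilute = 1.954 × 10^-4 / 0.02484 = 0.007866 mol/L
[Cr2O7^2-]_original = 0.007866 × 250.0/4.865 = 0.4042 mol/L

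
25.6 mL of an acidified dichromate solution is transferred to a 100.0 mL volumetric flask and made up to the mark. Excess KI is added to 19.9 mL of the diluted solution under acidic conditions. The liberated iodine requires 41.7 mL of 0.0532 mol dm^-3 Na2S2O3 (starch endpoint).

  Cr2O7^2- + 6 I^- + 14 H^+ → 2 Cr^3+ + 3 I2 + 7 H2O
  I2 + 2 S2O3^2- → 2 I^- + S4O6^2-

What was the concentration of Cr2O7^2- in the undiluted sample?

0.0726 mol/L

n(S2O3^2-) = 0.0417 × 0.0532 = 2.22 × 10^-3 mol
n(I2) = n(S2O3^2-)/2 = 1.11 × 10^-3 mol
From the 1:3 ratio, n(Cr2O7^2-) in the aliquot = 1/3 × 1.11 × 10^-3 = 3.70 × 10^-4 mol
[Cr2O7^2-]_dilute = 3.70 × 10^-4 / 0.0199 = 0.0186 mol/L
[Cr2O7^2-]_original = 0.0186 × 100.0/25.6 = 0.0726 mol/L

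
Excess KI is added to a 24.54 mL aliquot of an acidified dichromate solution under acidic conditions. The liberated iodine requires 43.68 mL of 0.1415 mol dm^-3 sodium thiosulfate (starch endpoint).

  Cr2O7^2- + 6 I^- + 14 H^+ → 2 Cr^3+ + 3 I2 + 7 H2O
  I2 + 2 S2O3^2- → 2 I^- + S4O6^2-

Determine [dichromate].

0.04198 mol/L

n(S2O3^2-) = 0.04368 × 0.1415 = 6.181 × 10^-3 mol
n(I2) = n(S2O3^2-)/2 = 3.090 × 10^-3 mol
From the 1:3 ratio, n(Cr2O7^2-) in the aliquot = 1/3 × 3.090 × 10^-3 = 1.030 × 10^-3 mol
[Cr2O7^2-] = 1.030 × 10^-3 / 0.02454 = 0.04198 mol/L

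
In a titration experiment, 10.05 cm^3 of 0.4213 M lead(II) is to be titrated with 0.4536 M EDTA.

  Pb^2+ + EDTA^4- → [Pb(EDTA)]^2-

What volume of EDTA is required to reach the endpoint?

n(Pb2+) = 0.01005 L × 0.4213 mol/L = 4.234 × 10^-3 mol
n(EDTA) = 4.234 × 10^-3 mol (1:1 stoichiometry)
V(EDTA) = 4.234 × 10^-3 mol / 0.4536 mol/L = 0.009334 L = 9.334 mL

9.334 mL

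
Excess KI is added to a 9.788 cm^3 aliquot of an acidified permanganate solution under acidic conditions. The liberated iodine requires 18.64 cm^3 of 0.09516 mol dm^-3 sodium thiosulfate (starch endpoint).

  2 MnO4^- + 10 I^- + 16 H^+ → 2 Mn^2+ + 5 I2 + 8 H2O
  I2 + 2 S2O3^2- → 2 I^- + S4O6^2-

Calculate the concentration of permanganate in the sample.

n(S2O3^2-) = 0.01864 × 0.09516 = 1.774 × 10^-3 mol
n(I2) = n(S2O3^2-)/2 = 8.869 × 10^-4 mol
From the 2:5 ratio, n(MnO4^-) in the aliquot = 2/5 × 8.869 × 10^-4 = 3.548 × 10^-4 mol
[MnO4^-] = 3.548 × 10^-4 / 0.009788 = 0.03624 mol/L

0.03624 mol/L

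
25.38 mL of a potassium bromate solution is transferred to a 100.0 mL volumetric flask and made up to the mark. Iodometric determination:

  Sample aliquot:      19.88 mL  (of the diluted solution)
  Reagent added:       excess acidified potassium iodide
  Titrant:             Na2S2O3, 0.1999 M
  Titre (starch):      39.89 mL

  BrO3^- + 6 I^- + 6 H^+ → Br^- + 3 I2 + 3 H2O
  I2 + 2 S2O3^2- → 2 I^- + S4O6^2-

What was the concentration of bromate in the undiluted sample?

0.2634 M

n(S2O3^2-) = 0.03989 × 0.1999 = 7.974 × 10^-3 mol
n(I2) = n(S2O3^2-)/2 = 3.987 × 10^-3 mol
From the 1:3 ratio, n(BrO3^-) in the aliquot = 1/3 × 3.987 × 10^-3 = 1.329 × 10^-3 mol
[BrO3^-]_dilute = 1.329 × 10^-3 / 0.01988 = 0.06685 mol/L
[BrO3^-]_original = 0.06685 × 100.0/25.38 = 0.2634 mol/L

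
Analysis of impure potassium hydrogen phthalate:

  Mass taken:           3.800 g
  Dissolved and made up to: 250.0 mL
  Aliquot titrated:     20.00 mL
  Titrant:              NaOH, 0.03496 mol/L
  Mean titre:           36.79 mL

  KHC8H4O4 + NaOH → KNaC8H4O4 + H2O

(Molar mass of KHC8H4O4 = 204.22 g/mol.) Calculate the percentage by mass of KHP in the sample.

n(NaOH) per titration = 0.03679 × 0.03496 = 1.286 × 10^-3 mol
n(KHC8H4O4) in each aliquot = 1.286 × 10^-3 mol (1:1 ratio)
n(KHC8H4O4) in the whole flask = 1.286 × 10^-3 × 250.0/20.00 = 0.01608 mol
mass of KHC8H4O4 = 0.01608 × 204.22 = 3.283 g
% KHC8H4O4 = 3.283 / 3.800 × 100 = 86.40 %

86.40 %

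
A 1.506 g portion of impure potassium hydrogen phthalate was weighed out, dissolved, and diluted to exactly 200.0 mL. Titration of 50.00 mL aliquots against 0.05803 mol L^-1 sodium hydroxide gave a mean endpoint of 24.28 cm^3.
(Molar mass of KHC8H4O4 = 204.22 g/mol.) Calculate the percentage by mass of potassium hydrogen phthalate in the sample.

KHC8H4O4 + NaOH → KNaC8H4O4 + H2O
n(NaOH) per titration = 0.02428 × 0.05803 = 1.409 × 10^-3 mol
n(KHC8H4O4) in each aliquot = 1.409 × 10^-3 mol (1:1 ratio)
n(KHC8H4O4) in the whole flask = 1.409 × 10^-3 × 200.0/50.00 = 5.636 × 10^-3 mol
mass of KHC8H4O4 = 5.636 × 10^-3 × 204.22 = 1.151 g
% KHC8H4O4 = 1.151 / 1.506 × 100 = 76.42 %

76.42 %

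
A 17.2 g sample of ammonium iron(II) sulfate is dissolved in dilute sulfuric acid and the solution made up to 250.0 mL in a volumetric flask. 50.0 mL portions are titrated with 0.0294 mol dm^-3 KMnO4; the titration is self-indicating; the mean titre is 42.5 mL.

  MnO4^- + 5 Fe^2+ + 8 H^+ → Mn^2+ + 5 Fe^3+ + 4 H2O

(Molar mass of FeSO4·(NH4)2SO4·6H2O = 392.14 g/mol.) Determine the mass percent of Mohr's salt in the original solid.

71.2 %

n(KMnO4) per titration = 0.0425 × 0.0294 = 1.25 × 10^-3 mol
From the 5:1 ratio, n(FeSO4·(NH4)2SO4·6H2O) in each aliquot = 5/1 × 1.25 × 10^-3 = 6.25 × 10^-3 mol
n(FeSO4·(NH4)2SO4·6H2O) in the whole flask = 6.25 × 10^-3 × 250.0/50.0 = 0.0312 mol
mass of FeSO4·(NH4)2SO4·6H2O = 0.0312 × 392.14 = 12.2 g
% FeSO4·(NH4)2SO4·6H2O = 12.2 / 17.2 × 100 = 71.2 %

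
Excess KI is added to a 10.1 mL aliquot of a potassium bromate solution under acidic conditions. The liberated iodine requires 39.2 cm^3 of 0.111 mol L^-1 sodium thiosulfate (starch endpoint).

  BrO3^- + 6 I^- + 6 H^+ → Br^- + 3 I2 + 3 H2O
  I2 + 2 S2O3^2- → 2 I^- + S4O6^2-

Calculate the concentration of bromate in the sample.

n(S2O3^2-) = 0.0392 × 0.111 = 4.35 × 10^-3 mol
n(I2) = n(S2O3^2-)/2 = 2.18 × 10^-3 mol
From the 1:3 ratio, n(BrO3^-) in the aliquot = 1/3 × 2.18 × 10^-3 = 7.25 × 10^-4 mol
[BrO3^-] = 7.25 × 10^-4 / 0.0101 = 0.0718 mol/L

0.0718 mol/L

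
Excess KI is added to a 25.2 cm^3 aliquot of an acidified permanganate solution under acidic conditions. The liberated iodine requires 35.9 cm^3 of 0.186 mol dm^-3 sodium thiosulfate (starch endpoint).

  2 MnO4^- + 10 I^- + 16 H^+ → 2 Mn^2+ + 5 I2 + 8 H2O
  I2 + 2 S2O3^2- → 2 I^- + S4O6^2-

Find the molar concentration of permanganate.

0.0530 mol/L

n(S2O3^2-) = 0.0359 × 0.186 = 6.68 × 10^-3 mol
n(I2) = n(S2O3^2-)/2 = 3.34 × 10^-3 mol
From the 2:5 ratio, n(MnO4^-) in the aliquot = 2/5 × 3.34 × 10^-3 = 1.34 × 10^-3 mol
[MnO4^-] = 1.34 × 10^-3 / 0.0252 = 0.0530 mol/L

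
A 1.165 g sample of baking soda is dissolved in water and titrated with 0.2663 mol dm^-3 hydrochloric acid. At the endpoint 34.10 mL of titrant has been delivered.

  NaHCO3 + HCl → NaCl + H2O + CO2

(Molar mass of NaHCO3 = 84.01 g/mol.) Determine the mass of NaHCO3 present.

0.7629 g

n(HCl) = 0.03410 L × 0.2663 mol/L = 9.081 × 10^-3 mol
n(NaHCO3) = 9.081 × 10^-3 mol (1:1 ratio)
mass of NaHCO3 = 9.081 × 10^-3 × 84.01 g/mol = 0.7629 g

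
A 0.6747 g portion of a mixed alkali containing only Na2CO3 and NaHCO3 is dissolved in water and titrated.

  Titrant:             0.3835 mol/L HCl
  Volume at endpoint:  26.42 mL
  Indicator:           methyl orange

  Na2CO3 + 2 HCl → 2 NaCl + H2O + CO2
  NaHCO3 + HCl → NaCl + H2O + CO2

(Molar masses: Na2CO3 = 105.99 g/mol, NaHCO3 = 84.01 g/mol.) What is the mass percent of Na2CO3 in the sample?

n(HCl) = 0.02642 × 0.3835 = 0.01013 mol
Let x = n(Na2CO3), y = n(NaHCO3).
Titrant: 2x + 1y = 0.01013;  mass: 105.99x + 84.01y = 0.6747
Solving, x = 2.845 × 10^-3 mol, y = 4.441 × 10^-3 mol
mass of Na2CO3 = 2.845 × 10^-3 × 105.99 = 0.3016 g
% Na2CO3 = 0.3016 / 0.6747 × 100 = 44.70 %

44.70 %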